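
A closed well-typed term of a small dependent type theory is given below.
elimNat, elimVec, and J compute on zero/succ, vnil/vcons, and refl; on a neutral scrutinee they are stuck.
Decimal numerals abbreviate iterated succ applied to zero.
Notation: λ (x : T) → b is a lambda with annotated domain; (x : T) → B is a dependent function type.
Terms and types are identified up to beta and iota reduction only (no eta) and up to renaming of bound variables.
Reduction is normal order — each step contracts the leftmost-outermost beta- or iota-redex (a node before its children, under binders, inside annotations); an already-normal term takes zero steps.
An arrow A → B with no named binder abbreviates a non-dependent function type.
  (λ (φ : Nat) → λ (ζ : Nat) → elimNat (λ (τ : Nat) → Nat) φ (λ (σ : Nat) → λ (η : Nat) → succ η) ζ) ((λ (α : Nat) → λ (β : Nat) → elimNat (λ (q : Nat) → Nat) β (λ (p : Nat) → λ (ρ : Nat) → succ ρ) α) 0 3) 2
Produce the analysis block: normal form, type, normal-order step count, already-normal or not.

normal form:
  5
inferred type:
  Nat
normal-order step count: 12
term was already normal: no
first redex: a beta-redex


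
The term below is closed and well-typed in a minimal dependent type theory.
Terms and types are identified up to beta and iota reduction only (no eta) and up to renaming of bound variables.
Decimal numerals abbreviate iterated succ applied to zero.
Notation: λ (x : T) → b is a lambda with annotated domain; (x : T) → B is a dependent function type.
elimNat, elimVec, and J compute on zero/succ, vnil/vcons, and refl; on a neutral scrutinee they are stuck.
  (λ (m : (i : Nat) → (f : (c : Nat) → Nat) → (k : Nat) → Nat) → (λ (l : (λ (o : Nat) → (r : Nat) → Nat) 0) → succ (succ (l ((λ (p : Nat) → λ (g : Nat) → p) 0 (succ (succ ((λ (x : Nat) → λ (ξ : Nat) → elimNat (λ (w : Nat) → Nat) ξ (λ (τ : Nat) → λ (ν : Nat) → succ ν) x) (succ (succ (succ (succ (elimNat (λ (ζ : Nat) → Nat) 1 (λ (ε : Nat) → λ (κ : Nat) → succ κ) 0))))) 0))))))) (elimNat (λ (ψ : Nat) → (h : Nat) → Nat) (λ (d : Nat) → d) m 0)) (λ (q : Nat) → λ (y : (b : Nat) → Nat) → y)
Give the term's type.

type:
  Nat


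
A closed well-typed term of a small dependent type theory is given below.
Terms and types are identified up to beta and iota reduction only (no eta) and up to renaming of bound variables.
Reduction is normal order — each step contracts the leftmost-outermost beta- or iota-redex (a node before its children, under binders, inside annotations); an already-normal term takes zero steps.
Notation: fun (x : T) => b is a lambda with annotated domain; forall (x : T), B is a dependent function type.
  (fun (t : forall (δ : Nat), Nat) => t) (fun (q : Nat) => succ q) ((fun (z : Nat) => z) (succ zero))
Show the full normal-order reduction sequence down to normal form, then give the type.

normal-order reduction sequence:
  (fun (t : forall (δ : Nat), Nat) => t) (fun (q : Nat) => succ q) ((fun (z : Nat) => z) (succ zero))
  ~> (fun (t : Nat) => succ t) ((fun (δ : Nat) => δ) (succ zero))
  ~> succ ((fun (t : Nat) => t) (succ zero))
  ~> succ (succ zero)
type:
  Nat


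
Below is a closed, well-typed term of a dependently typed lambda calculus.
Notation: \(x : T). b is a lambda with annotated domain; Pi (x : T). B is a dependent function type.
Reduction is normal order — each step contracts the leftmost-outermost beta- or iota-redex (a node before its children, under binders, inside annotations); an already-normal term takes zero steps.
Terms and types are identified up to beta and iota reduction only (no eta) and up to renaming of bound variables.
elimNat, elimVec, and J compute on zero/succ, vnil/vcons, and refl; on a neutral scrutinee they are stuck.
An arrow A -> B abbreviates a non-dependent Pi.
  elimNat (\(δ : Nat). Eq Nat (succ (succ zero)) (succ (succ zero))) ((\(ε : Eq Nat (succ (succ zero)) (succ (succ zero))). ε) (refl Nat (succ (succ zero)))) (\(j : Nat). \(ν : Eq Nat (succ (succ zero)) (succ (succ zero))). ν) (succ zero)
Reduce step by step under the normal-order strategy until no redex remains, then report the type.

normal-order reduction:
  elimNat (\(δ : Nat). Eq Nat (succ (succ zero)) (succ (succ zero))) ((\(ε : Eq Nat (succ (succ zero)) (succ (succ zero))). ε) (refl Nat (succ (succ zero)))) (\(j : Nat). \(ν : Eq Nat (succ (succ zero)) (succ (succ zero))). ν) (succ zero)
  ~> (\(δ : Nat). \(ε : Eq Nat (succ (succ zero)) (succ (succ zero))). ε) zero (elimNat (\(j : Nat). Eq Nat (succ (succ zero)) (succ (succ zero))) ((\(ν : Eq Nat (succ (succ zero)) (succ (succ zero))). ν) (refl Nat (succ (succ zero)))) (\(b : Nat). \(κ : Eq Nat (succ (succ zero)) (succ (succ zero))). κ) zero)
  ~> (\(δ : Eq Nat (succ (succ zero)) (succ (succ zero))). δ) (elimNat (\(ε : Nat). Eq Nat (succ (succ zero)) (succ (succ zero))) ((\(j : Eq Nat (succ (succ zero)) (succ (succ zero))). j) (refl Nat (succ (succ zero)))) (\(ν : Nat). \(b : Eq Nat (succ (succ zero)) (succ (succ zero))). b) zero)
  ~> elimNat (\(δ : Nat). Eq Nat (succ (succ zero)) (succ (succ zero))) ((\(ε : Eq Nat (succ (succ zero)) (succ (succ zero))). ε) (refl Nat (succ (succ zero)))) (\(j : Nat). \(ν : Eq Nat (succ (succ zero)) (succ (succ zero))). ν) zero
  ~> (\(δ : Eq Nat (succ (succ zero)) (succ (succ zero))). δ) (refl Nat (succ (succ zero)))
  ~> refl Nat (succ (succ zero))
inferred type:
  Eq Nat (succ (succ zero)) (succ (succ zero))


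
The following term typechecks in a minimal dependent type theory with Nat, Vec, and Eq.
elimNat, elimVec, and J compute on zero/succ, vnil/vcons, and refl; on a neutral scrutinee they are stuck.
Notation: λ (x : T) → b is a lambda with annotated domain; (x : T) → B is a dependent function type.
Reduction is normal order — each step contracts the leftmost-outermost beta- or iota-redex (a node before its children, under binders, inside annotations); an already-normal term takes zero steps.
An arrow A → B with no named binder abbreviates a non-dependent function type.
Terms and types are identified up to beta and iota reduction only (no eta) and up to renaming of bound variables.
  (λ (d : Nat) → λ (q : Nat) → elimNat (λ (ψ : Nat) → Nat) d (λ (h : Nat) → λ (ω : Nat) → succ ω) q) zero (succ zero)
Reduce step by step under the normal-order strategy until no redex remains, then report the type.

normal-order reduction sequence:
  (λ (d : Nat) → λ (q : Nat) → elimNat (λ (ψ : Nat) → Nat) d (λ (h : Nat) → λ (ω : Nat) → succ ω) q) zero (succ zero)
  ~> (λ (d : Nat) → elimNat (λ (q : Nat) → Nat) zero (λ (ψ : Nat) → λ (h : Nat) → succ h) d) (succ zero)
  ~> elimNat (λ (d : Nat) → Nat) zero (λ (q : Nat) → λ (ψ : Nat) → succ ψ) (succ zero)
  ~> (λ (d : Nat) → λ (q : Nat) → succ q) zero (elimNat (λ (ψ : Nat) → Nat) zero (λ (h : Nat) → λ (ω : Nat) → succ ω) zero)
  ~> (λ (d : Nat) → succ d) (elimNat (λ (q : Nat) → Nat) zero (λ (ψ : Nat) → λ (h : Nat) → succ h) zero)
  ~> succ (elimNat (λ (d : Nat) → Nat) zero (λ (q : Nat) → λ (ψ : Nat) → succ ψ) zero)
  ~> succ zero
type:
  Nat


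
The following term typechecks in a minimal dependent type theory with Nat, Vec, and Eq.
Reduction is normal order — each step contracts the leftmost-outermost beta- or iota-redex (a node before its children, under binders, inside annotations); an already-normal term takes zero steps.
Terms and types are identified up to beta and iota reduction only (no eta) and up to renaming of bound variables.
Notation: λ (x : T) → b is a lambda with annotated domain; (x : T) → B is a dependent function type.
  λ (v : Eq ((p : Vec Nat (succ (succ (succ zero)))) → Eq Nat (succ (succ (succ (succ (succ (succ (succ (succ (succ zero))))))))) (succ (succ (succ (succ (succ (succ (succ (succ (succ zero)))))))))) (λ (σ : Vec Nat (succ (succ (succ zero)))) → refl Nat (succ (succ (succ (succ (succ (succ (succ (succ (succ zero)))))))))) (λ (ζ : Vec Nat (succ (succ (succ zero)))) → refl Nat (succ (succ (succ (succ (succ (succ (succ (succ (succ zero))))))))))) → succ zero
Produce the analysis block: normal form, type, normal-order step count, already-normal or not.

resulting normal form:
  λ (v : Eq ((p : Vec Nat (succ (succ (succ zero)))) → Eq Nat (succ (succ (succ (succ (succ (succ (succ (succ (succ zero))))))))) (succ (succ (succ (succ (succ (succ (succ (succ (succ zero)))))))))) (λ (σ : Vec Nat (succ (succ (succ zero)))) → refl Nat (succ (succ (succ (succ (succ (succ (succ (succ (succ zero)))))))))) (λ (ζ : Vec Nat (succ (succ (succ zero)))) → refl Nat (succ (succ (succ (succ (succ (succ (succ (succ (succ zero))))))))))) → succ zero
type:
  (v : Eq ((p : Vec Nat (succ (succ (succ zero)))) → Eq Nat (succ (succ (succ (succ (succ (succ (succ (succ (succ zero))))))))) (succ (succ (succ (succ (succ (succ (succ (succ (succ zero)))))))))) (λ (σ : Vec Nat (succ (succ (succ zero)))) → refl Nat (succ (succ (succ (succ (succ (succ (succ (succ (succ zero)))))))))) (λ (ζ : Vec Nat (succ (succ (succ zero)))) → refl Nat (succ (succ (succ (succ (succ (succ (succ (succ (succ zero))))))))))) → Nat
reduction steps (normal order): 0
term was already normal: yes


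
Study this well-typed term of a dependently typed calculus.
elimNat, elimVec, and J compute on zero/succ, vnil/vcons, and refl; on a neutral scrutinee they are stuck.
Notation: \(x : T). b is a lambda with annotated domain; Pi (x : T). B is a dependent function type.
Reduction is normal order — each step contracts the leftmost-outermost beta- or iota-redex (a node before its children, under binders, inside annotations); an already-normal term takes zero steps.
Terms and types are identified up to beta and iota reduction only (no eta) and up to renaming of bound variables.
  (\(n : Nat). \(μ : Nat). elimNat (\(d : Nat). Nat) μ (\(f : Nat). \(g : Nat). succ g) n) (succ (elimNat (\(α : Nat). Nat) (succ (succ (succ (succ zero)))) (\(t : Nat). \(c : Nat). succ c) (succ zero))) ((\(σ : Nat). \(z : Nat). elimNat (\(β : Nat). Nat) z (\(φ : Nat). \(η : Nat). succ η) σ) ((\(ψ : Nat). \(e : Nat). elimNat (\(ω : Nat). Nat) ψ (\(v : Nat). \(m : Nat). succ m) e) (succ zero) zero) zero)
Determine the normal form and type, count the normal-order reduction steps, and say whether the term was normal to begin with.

resulting normal form:
  succ (succ (succ (succ (succ (succ (succ zero))))))
inferred type:
  Nat
steps to reach normal form (normal order): 34
started in normal form: no
first contracted redex: a beta-redex


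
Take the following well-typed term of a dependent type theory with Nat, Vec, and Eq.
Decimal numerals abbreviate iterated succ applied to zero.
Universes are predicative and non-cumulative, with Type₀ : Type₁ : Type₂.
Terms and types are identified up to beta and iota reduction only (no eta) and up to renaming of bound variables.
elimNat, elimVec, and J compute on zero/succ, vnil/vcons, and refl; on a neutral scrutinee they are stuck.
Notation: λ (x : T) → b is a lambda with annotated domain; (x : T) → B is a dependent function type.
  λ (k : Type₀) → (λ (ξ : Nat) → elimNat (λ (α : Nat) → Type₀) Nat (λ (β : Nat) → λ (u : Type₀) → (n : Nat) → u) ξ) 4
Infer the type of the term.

the term's type:
  (k : Type₀) → Type₀


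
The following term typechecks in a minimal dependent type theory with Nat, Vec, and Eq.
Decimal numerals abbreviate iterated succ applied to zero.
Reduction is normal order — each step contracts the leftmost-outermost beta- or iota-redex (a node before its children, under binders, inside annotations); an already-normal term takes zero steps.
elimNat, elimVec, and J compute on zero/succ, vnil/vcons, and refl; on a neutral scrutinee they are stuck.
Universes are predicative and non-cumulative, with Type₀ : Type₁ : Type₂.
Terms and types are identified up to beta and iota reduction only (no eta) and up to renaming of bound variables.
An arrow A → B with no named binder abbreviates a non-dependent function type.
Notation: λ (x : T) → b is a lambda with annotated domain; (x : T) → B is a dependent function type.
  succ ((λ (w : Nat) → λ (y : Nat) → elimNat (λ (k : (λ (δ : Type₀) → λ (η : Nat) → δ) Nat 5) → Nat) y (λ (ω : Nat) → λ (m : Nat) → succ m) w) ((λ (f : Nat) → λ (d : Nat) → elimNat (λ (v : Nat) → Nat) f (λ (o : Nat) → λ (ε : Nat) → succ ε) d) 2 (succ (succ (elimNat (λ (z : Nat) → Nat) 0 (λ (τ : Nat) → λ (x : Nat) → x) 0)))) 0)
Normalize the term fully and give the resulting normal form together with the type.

resulting normal form:
  5
the term's type:
  Nat
observation: the first redex contracted is a beta-redex; the normal form is reached in 27 normal-order steps.


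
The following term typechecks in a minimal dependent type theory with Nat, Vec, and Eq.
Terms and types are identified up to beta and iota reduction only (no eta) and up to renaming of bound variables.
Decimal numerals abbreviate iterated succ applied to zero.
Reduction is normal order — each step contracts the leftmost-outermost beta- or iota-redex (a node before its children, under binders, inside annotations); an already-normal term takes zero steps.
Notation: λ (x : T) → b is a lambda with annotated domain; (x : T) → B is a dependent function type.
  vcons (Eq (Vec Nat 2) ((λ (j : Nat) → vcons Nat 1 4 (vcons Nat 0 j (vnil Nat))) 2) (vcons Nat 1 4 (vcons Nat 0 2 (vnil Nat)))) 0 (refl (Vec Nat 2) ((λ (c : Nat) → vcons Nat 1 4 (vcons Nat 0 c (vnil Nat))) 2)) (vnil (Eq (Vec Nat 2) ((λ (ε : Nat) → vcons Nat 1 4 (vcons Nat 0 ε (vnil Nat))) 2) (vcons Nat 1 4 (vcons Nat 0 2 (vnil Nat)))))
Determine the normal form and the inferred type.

reduced normal form:
  vcons (Eq (Vec Nat 2) (vcons Nat 1 4 (vcons Nat 0 2 (vnil Nat))) (vcons Nat 1 4 (vcons Nat 0 2 (vnil Nat)))) 0 (refl (Vec Nat 2) (vcons Nat 1 4 (vcons Nat 0 2 (vnil Nat)))) (vnil (Eq (Vec Nat 2) (vcons Nat 1 4 (vcons Nat 0 2 (vnil Nat))) (vcons Nat 1 4 (vcons Nat 0 2 (vnil Nat)))))
type:
  Vec (Eq (Vec Nat 2) (vcons Nat 1 4 (vcons Nat 0 2 (vnil Nat))) (vcons Nat 1 4 (vcons Nat 0 2 (vnil Nat)))) 1
observation: the first redex contracted is a beta-redex; the normal form is reached in 3 normal-order steps.


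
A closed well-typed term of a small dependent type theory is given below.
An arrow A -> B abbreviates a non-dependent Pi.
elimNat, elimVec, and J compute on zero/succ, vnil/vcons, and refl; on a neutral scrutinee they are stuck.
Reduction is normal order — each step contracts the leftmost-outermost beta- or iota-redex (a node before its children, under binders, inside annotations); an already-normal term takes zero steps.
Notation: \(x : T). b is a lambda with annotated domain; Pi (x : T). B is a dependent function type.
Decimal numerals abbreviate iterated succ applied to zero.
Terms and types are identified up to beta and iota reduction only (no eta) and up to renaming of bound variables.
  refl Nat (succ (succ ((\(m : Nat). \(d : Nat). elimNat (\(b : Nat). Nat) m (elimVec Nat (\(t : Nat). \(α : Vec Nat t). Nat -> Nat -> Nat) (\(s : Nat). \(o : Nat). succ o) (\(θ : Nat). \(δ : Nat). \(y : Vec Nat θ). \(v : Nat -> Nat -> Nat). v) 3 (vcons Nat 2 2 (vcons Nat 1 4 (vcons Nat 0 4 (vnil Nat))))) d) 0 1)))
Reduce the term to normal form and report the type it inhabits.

resulting normal form:
  refl Nat 3
type:
  Eq Nat 3 3
observation: reduction starts at a beta-redex, and 22 normal-order steps reach the normal form.


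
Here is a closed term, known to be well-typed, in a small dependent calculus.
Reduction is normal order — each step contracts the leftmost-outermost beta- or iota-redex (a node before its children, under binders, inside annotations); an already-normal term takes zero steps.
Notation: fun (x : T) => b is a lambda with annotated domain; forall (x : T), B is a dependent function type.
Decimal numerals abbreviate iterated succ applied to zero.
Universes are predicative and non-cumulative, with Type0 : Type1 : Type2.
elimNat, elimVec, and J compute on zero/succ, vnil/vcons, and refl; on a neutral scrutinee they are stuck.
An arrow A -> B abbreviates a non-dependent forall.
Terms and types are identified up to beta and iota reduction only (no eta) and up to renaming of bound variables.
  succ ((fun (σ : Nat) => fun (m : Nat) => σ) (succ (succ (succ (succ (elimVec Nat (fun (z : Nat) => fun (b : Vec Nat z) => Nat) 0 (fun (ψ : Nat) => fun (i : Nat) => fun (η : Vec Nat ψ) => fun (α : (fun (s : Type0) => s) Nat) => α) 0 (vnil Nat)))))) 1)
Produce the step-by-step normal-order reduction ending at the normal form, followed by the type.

normal-order reduction:
  succ ((fun (σ : Nat) => fun (m : Nat) => σ) (succ (succ (succ (succ (elimVec Nat (fun (z : Nat) => fun (b : Vec Nat z) => Nat) 0 (fun (ψ : Nat) => fun (i : Nat) => fun (η : Vec Nat ψ) => fun (α : (fun (s : Type0) => s) Nat) => α) 0 (vnil Nat)))))) 1)
  ~> succ ((fun (σ : Nat) => succ (succ (succ (succ (elimVec Nat (fun (m : Nat) => fun (z : Vec Nat m) => Nat) 0 (fun (b : Nat) => fun (ψ : Nat) => fun (i : Vec Nat b) => fun (η : (fun (α : Type0) => α) Nat) => η) 0 (vnil Nat)))))) 1)
  ~> succ (succ (succ (succ (succ (elimVec Nat (fun (σ : Nat) => fun (m : Vec Nat σ) => Nat) 0 (fun (z : Nat) => fun (b : Nat) => fun (ψ : Vec Nat z) => fun (i : (fun (η : Type0) => η) Nat) => i) 0 (vnil Nat))))))
  ~> 5
the term's type:
  Nat


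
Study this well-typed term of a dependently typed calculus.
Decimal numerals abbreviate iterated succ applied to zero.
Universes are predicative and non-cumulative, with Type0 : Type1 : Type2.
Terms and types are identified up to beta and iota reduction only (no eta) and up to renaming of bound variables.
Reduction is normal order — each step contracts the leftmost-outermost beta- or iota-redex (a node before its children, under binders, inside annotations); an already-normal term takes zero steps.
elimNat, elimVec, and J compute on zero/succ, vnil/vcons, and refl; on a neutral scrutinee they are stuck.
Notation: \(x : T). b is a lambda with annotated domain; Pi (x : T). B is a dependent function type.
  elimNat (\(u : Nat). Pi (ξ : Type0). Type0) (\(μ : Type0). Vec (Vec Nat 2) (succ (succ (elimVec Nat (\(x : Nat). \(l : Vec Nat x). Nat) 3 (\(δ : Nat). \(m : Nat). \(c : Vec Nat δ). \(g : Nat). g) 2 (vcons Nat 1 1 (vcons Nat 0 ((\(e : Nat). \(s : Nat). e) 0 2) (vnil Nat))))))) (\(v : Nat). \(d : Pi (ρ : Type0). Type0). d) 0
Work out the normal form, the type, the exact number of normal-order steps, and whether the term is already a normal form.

reduced normal form:
  \(u : Type0). Vec (Vec Nat 2) 5
inferred type:
  Pi (u : Type0). Type0
steps to reach normal form (normal order): 12
term was already normal: no
first contracted redex: an elimNat iota-redex


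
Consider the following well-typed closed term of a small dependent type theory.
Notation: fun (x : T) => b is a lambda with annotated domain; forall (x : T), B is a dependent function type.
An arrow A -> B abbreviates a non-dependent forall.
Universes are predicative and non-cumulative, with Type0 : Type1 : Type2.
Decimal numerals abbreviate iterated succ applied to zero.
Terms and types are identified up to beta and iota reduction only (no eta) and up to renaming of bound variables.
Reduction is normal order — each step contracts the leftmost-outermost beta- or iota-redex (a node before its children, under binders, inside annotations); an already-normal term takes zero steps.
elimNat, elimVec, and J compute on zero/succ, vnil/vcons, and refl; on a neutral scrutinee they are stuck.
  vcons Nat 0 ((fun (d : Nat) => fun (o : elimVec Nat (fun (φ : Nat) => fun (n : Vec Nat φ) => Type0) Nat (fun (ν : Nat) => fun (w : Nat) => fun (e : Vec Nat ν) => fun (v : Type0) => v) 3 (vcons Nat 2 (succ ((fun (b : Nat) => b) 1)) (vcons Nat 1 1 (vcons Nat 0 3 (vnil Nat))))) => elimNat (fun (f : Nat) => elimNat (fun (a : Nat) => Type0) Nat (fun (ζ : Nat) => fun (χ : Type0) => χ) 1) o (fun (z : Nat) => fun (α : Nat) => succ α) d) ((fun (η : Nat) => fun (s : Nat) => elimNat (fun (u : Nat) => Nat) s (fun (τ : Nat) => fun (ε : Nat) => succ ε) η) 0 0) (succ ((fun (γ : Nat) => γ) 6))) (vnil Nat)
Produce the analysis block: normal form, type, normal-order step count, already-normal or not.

resulting normal form:
  vcons Nat 0 7 (vnil Nat)
the term's type:
  Vec Nat 1
steps to reach normal form (normal order): 11
already normal: no
first redex: a beta-redex


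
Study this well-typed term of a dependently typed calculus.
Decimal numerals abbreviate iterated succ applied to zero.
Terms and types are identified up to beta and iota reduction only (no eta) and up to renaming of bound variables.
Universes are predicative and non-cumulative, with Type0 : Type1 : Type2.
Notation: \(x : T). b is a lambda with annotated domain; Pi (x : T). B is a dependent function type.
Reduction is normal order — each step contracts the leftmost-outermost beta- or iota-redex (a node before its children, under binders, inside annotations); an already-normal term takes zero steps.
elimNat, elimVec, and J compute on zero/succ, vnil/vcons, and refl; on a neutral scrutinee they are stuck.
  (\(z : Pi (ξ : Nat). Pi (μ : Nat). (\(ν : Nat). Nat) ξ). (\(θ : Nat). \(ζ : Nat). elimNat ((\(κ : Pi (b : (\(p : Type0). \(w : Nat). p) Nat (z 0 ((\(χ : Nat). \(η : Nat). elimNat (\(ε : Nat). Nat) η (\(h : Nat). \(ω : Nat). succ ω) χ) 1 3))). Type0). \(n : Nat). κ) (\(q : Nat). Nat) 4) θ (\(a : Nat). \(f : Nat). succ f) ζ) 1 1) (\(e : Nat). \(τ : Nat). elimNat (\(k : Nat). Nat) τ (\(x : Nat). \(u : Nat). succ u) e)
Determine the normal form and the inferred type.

resulting normal form:
  2
the term's type:
  Nat


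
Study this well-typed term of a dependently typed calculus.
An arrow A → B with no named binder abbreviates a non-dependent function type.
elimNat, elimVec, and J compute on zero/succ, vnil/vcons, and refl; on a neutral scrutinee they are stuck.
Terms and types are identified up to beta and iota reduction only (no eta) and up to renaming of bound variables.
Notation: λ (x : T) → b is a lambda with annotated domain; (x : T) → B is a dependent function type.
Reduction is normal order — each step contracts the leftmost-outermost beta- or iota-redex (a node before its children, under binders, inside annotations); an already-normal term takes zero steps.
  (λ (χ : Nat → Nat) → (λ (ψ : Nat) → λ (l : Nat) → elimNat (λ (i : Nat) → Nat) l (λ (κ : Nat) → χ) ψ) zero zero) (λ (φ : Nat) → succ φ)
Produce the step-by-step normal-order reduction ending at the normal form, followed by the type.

reduction (normal order):
  (λ (χ : Nat → Nat) → (λ (ψ : Nat) → λ (l : Nat) → elimNat (λ (i : Nat) → Nat) l (λ (κ : Nat) → χ) ψ) zero zero) (λ (φ : Nat) → succ φ)
  ~> (λ (χ : Nat) → λ (ψ : Nat) → elimNat (λ (l : Nat) → Nat) ψ (λ (i : Nat) → λ (κ : Nat) → succ κ) χ) zero zero
  ~> (λ (χ : Nat) → elimNat (λ (ψ : Nat) → Nat) χ (λ (l : Nat) → λ (i : Nat) → succ i) zero) zero
  ~> elimNat (λ (χ : Nat) → Nat) zero (λ (ψ : Nat) → λ (l : Nat) → succ l) zero
  ~> zero
the term's type:
  Nat


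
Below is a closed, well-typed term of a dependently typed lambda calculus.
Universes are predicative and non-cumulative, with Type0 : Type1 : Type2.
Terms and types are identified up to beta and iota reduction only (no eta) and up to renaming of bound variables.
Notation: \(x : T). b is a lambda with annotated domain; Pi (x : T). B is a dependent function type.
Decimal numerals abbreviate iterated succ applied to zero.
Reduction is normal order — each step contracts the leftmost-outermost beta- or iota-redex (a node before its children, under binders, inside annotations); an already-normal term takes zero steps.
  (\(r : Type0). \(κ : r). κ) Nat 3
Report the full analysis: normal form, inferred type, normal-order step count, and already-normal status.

normal form:
  3
inferred type:
  Nat
steps to reach normal form (normal order): 2
term was already normal: no
first contracted redex: a beta-redex


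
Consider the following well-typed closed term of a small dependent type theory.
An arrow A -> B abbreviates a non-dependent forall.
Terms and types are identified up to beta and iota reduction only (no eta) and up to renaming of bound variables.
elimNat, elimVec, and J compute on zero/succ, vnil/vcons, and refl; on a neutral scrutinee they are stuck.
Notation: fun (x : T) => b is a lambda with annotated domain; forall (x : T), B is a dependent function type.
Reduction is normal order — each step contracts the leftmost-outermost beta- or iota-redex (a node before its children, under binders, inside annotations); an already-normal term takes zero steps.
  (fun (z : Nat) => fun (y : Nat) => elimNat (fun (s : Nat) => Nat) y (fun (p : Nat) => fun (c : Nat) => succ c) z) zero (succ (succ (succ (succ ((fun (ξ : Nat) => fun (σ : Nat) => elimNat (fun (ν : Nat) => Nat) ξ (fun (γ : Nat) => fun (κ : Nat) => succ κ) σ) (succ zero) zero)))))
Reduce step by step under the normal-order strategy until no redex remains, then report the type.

reduction (normal order):
  (fun (z : Nat) => fun (y : Nat) => elimNat (fun (s : Nat) => Nat) y (fun (p : Nat) => fun (c : Nat) => succ c) z) zero (succ (succ (succ (succ ((fun (ξ : Nat) => fun (σ : Nat) => elimNat (fun (ν : Nat) => Nat) ξ (fun (γ : Nat) => fun (κ : Nat) => succ κ) σ) (succ zero) zero)))))
  ~> (fun (z : Nat) => elimNat (fun (y : Nat) => Nat) z (fun (s : Nat) => fun (p : Nat) => succ p) zero) (succ (succ (succ (succ ((fun (c : Nat) => fun (ξ : Nat) => elimNat (fun (σ : Nat) => Nat) c (fun (ν : Nat) => fun (γ : Nat) => succ γ) ξ) (succ zero) zero)))))
  ~> elimNat (fun (z : Nat) => Nat) (succ (succ (succ (succ ((fun (y : Nat) => fun (s : Nat) => elimNat (fun (p : Nat) => Nat) y (fun (c : Nat) => fun (ξ : Nat) => succ ξ) s) (succ zero) zero))))) (fun (σ : Nat) => fun (ν : Nat) => succ ν) zero
  ~> succ (succ (succ (succ ((fun (z : Nat) => fun (y : Nat) => elimNat (fun (s : Nat) => Nat) z (fun (p : Nat) => fun (c : Nat) => succ c) y) (succ zero) zero))))
  ~> succ (succ (succ (succ ((fun (z : Nat) => elimNat (fun (y : Nat) => Nat) (succ zero) (fun (s : Nat) => fun (p : Nat) => succ p) z) zero))))
  ~> succ (succ (succ (succ (elimNat (fun (z : Nat) => Nat) (succ zero) (fun (y : Nat) => fun (s : Nat) => succ s) zero))))
  ~> succ (succ (succ (succ (succ zero))))
inferred type:
  Nat


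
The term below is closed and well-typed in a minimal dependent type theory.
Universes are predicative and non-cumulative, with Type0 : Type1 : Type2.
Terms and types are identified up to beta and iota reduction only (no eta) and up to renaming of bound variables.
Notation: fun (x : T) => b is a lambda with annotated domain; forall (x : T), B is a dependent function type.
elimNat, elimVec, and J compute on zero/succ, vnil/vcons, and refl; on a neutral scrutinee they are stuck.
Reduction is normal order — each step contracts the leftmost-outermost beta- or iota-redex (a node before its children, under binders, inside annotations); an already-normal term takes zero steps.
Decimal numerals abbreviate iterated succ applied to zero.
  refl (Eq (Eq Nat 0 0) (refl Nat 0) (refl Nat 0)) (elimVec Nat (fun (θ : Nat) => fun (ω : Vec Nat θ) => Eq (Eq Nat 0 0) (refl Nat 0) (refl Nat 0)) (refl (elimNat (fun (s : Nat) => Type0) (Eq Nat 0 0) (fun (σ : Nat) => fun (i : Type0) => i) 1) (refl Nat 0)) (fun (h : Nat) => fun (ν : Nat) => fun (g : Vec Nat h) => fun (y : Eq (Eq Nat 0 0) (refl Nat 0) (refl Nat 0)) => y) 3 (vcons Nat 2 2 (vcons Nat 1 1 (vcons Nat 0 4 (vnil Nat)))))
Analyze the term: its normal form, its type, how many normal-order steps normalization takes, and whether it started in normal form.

reduced normal form:
  refl (Eq (Eq Nat 0 0) (refl Nat 0) (refl Nat 0)) (refl (Eq Nat 0 0) (refl Nat 0))
the term's type:
  Eq (Eq (Eq Nat 0 0) (refl Nat 0) (refl Nat 0)) (refl (Eq Nat 0 0) (refl Nat 0)) (refl (Eq Nat 0 0) (refl Nat 0))
steps to reach normal form (normal order): 20
started in normal form: no
first redex: an elimVec iota-redex


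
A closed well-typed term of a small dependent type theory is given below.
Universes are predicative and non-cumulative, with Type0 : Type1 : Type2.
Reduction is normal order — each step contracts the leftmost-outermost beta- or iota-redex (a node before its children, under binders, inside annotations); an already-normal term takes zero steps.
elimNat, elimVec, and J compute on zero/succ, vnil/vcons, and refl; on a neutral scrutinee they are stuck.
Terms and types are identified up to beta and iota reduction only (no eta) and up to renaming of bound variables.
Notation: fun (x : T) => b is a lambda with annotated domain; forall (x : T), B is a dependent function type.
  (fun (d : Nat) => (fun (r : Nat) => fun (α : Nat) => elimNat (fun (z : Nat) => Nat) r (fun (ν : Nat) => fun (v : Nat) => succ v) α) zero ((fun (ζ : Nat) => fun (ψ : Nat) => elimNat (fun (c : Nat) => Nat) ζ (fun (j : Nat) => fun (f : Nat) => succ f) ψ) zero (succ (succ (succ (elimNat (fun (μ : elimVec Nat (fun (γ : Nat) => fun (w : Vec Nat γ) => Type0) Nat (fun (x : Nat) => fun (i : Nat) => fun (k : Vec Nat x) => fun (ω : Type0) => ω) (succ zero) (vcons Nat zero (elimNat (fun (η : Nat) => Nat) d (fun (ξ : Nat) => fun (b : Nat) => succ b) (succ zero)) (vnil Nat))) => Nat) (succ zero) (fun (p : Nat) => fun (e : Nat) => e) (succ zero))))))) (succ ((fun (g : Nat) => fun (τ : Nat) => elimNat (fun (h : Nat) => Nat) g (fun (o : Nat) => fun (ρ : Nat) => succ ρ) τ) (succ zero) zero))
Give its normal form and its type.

reduced normal form:
  succ (succ (succ (succ zero)))
type:
  Nat


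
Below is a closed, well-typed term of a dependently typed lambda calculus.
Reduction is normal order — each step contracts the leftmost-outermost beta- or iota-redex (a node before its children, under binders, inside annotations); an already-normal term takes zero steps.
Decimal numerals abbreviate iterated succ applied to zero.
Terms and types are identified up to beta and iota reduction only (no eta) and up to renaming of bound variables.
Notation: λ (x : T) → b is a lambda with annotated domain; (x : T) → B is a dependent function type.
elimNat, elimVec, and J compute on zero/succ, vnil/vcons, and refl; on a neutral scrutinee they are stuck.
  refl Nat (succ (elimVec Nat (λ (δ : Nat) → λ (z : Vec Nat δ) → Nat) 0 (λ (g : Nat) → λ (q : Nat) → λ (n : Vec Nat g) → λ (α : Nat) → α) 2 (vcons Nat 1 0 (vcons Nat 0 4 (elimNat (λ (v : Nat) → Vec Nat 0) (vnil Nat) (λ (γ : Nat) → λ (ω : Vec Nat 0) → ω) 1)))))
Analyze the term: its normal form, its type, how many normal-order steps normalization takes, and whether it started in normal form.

resulting normal form:
  refl Nat 1
inferred type:
  Eq Nat 1 1
normal-order step count: 15
already normal: no
first contracted redex: an elimVec iota-redex


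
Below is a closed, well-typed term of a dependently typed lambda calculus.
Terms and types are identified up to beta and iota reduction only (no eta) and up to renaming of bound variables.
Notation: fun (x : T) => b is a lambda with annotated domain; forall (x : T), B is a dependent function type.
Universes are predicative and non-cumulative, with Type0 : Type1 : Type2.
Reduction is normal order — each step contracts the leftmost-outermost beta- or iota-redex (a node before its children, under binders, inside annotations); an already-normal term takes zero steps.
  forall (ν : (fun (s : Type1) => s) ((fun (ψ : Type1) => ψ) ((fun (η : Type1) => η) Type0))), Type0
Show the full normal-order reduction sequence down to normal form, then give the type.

reduction (normal order):
  forall (ν : (fun (s : Type1) => s) ((fun (ψ : Type1) => ψ) ((fun (η : Type1) => η) Type0))), Type0
  ~> forall (ν : (fun (s : Type1) => s) ((fun (ψ : Type1) => ψ) Type0)), Type0
  ~> forall (ν : (fun (s : Type1) => s) Type0), Type0
  ~> forall (ν : Type0), Type0
type:
  Type1


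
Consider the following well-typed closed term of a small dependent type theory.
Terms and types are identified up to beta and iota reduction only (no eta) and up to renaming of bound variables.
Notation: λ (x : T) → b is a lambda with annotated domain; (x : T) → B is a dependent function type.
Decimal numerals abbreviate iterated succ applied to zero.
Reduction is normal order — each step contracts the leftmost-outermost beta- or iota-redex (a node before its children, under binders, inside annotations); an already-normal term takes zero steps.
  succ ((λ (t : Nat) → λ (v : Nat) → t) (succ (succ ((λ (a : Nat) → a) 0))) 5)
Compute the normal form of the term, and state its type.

reduced normal form:
  3
the term's type:
  Nat


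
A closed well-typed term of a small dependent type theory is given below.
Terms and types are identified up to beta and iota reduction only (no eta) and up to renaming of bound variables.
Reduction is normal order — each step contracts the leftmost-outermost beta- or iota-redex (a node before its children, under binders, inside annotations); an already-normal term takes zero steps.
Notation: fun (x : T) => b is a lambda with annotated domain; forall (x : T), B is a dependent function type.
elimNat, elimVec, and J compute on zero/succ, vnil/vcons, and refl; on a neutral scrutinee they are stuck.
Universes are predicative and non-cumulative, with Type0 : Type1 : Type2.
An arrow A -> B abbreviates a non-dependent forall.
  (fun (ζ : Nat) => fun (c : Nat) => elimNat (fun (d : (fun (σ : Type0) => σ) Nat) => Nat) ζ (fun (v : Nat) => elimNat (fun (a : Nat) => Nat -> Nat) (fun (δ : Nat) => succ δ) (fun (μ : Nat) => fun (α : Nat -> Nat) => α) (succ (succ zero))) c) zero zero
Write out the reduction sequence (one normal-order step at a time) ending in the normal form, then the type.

normal-order reduction sequence:
  (fun (ζ : Nat) => fun (c : Nat) => elimNat (fun (d : (fun (σ : Type0) => σ) Nat) => Nat) ζ (fun (v : Nat) => elimNat (fun (a : Nat) => Nat -> Nat) (fun (δ : Nat) => succ δ) (fun (μ : Nat) => fun (α : Nat -> Nat) => α) (succ (succ zero))) c) zero zero
  ~> (fun (ζ : Nat) => elimNat (fun (c : (fun (d : Type0) => d) Nat) => Nat) zero (fun (σ : Nat) => elimNat (fun (v : Nat) => Nat -> Nat) (fun (a : Nat) => succ a) (fun (δ : Nat) => fun (μ : Nat -> Nat) => μ) (succ (succ zero))) ζ) zero
  ~> elimNat (fun (ζ : (fun (c : Type0) => c) Nat) => Nat) zero (fun (d : Nat) => elimNat (fun (σ : Nat) => Nat -> Nat) (fun (v : Nat) => succ v) (fun (a : Nat) => fun (δ : Nat -> Nat) => δ) (succ (succ zero))) zero
  ~> zero
inferred type:
  Nat


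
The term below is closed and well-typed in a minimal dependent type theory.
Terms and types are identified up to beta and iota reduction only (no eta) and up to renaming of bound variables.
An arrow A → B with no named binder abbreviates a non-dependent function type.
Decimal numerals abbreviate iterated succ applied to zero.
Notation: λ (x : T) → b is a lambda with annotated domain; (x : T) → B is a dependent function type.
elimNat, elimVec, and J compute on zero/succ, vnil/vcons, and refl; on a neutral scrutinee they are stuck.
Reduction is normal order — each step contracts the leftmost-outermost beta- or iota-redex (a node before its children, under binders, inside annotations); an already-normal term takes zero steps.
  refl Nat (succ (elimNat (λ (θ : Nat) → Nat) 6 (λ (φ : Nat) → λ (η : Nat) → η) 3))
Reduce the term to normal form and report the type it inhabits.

resulting normal form:
  refl Nat 7
type:
  Eq Nat 7 7
observation: 10 normal-order steps separate the term from its normal form.


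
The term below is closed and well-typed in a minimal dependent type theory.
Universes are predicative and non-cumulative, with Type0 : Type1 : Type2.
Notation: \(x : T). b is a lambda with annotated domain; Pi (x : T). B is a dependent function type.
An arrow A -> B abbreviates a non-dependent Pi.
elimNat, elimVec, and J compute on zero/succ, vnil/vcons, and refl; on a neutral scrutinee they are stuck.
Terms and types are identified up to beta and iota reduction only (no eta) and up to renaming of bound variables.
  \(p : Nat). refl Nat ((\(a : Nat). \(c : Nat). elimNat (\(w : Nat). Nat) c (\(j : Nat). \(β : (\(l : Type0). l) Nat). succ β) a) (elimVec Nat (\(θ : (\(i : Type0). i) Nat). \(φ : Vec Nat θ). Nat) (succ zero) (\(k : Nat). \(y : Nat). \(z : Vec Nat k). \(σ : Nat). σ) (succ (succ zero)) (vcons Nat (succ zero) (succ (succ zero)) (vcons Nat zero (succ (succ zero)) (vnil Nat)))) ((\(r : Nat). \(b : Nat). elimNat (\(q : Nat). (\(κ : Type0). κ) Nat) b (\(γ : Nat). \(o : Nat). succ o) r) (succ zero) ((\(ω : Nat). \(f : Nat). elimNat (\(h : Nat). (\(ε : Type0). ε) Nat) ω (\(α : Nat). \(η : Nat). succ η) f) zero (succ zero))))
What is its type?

inferred type:
  Nat -> Eq Nat (succ (succ (succ zero))) (succ (succ (succ zero)))


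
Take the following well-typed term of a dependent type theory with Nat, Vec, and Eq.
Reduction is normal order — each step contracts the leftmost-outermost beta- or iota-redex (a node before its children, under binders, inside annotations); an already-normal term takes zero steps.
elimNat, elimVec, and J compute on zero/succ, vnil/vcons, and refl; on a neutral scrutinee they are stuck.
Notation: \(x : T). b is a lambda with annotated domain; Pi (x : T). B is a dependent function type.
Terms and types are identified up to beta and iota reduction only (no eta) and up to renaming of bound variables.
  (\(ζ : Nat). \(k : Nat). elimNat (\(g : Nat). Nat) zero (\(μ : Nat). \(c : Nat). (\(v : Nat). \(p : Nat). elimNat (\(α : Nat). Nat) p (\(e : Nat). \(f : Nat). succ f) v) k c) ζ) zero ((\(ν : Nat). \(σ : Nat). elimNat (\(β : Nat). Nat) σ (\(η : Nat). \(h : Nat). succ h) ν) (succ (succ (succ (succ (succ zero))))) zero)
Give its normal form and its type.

reduced normal form:
  zero
type:
  Nat
observation: the leftmost-outermost redex is a beta-redex, and normalization takes 3 steps.


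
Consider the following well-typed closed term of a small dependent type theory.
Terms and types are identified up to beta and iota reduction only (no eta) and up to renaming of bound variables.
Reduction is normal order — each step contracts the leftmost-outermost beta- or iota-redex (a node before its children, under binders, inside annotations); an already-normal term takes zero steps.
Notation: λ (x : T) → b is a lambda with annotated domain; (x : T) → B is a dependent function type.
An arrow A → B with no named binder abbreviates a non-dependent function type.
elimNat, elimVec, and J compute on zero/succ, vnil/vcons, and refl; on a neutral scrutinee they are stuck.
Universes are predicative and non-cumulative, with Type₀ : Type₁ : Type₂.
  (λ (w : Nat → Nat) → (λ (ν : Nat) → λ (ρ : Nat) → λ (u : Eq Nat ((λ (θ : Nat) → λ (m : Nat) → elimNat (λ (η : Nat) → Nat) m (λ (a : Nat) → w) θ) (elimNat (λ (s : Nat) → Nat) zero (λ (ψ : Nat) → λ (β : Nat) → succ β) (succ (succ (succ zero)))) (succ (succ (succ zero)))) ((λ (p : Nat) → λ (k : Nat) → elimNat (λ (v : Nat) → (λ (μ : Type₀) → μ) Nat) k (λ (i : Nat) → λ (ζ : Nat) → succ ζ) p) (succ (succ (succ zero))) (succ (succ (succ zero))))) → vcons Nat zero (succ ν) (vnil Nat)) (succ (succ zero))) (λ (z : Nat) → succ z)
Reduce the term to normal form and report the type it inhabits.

reduced normal form:
  λ (w : Nat) → λ (ν : Eq Nat (succ (succ (succ (succ (succ (succ zero)))))) (succ (succ (succ (succ (succ (succ zero))))))) → vcons Nat zero (succ (succ (succ zero))) (vnil Nat)
type:
  Nat → Eq Nat (succ (succ (succ (succ (succ (succ zero)))))) (succ (succ (succ (succ (succ (succ zero)))))) → Vec Nat (succ zero)


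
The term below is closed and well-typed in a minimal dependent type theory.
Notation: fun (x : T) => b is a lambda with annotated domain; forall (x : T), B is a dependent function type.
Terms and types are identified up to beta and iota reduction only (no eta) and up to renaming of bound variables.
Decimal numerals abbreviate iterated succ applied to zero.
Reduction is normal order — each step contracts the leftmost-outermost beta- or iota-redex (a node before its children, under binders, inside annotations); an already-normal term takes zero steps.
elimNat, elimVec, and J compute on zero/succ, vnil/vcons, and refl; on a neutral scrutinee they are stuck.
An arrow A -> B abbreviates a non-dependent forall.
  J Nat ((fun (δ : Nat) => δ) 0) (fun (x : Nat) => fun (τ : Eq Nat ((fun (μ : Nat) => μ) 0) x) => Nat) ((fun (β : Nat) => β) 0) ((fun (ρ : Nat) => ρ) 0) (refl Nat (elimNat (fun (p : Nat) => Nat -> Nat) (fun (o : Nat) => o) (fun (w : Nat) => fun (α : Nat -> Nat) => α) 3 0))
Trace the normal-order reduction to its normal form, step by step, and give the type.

normal-order reduction:
  J Nat ((fun (δ : Nat) => δ) 0) (fun (x : Nat) => fun (τ : Eq Nat ((fun (μ : Nat) => μ) 0) x) => Nat) ((fun (β : Nat) => β) 0) ((fun (ρ : Nat) => ρ) 0) (refl Nat (elimNat (fun (p : Nat) => Nat -> Nat) (fun (o : Nat) => o) (fun (w : Nat) => fun (α : Nat -> Nat) => α) 3 0))
  ~> (fun (δ : Nat) => δ) 0
  ~> 0
type:
  Nat
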